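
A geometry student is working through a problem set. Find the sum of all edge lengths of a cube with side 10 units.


Shape: cube
Side s = 10 units
A cube has 12 edges, all equal.
Formula: total edge length = 12 * s
Total = 12 * 10
Total = 120
120 units


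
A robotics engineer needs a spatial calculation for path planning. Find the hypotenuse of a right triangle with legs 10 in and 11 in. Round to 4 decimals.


Shape: right triangle
Legs a = 10 in, b = 11 in
Formula: c = sqrt(a^2 + b^2)
a^2 = 100, b^2 = 121
a^2 + b^2 = 221
c = sqrt(221)
c = 14.8661
14.8661 in


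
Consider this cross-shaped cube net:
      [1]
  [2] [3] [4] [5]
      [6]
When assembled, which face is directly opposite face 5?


Net: cross layout. Take square 3 as the base (bottom).
Fold the four squares in the horizontal row up around 3: 2 -> left, 4 -> right, 5 wraps to the top.
Fold 1 and 6 up from 3: 1 -> back, 6 -> front.
Opposite pairs are therefore: (1, 6), (2, 4), (3, 5).
Face 5 is opposite face 3.
face 3


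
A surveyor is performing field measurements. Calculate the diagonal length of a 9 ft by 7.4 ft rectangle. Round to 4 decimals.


Shape: rectangle (diagonal via Pythagoras)
Sides: 9 ft and 7.4 ft
Formula: d = sqrt(l^2 + w^2)
l^2 = 81, w^2 = 54.76
l^2 + w^2 = 135.76
d = sqrt(135.76)
d = 11.6516
11.6516 ft


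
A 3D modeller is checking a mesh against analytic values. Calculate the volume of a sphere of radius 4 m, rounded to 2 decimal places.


Shape: sphere
Radius r = 4 m
Formula: V = (4/3) * pi * r^3
r^3 = 64
(4/3) * 64 = 85.333333
V = 85.333333 * pi
V = 268.08
268.08 m^3


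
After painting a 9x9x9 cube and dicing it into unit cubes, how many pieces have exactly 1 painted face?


Large cube: 9 x 9 x 9, cut into unit cubes.
n = 9, so n - 2 = 7
Cubes with 1 painted face lie in the interior of each face.
A cube has 6 faces; each contributes (n - 2)^2 = 49 such cubes.
Count = 6 * 49 = 294
294 unit cubes


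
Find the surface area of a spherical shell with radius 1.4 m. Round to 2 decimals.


Shape: sphere
Radius r = 1.4 m
Formula: SA = 4 * pi * r^2
r^2 = 1.96
SA = 4 * pi * 1.96
SA = 7.84 * pi
SA = 24.63
24.63 m^2


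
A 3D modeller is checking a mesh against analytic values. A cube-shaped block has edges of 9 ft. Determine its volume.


Shape: cube
Side s = 9 ft
Formula: V = s^3
V = 9 * 9 * 9
V = 81 * 9
V = 729
729 ft^3


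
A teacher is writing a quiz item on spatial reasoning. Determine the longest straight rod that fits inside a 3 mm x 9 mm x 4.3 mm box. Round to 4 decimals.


Shape: rectangular box (space diagonal)
l = 3 mm, w = 9 mm, h = 4.3 mm
Visualize: the diagonal of the base, then a right triangle with that diagonal and the height.
Formula: d = sqrt(l^2 + w^2 + h^2)
l^2 + w^2 + h^2 = 9 + 81 + 18.49 = 108.49
d = sqrt(108.49)
d = 10.4159
10.4159 mm


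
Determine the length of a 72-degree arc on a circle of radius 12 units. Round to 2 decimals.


Shape: circular arc
Radius r = 12 units, Angle = 72 degrees
Formula: L = (angle/360) * 2 * pi * r
2 * pi * r = 24 * pi
L = (72/360) * 24 * pi
L = 4.8 * pi
L = 15.08
15.08 units


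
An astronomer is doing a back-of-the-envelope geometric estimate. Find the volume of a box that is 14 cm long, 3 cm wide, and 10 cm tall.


Shape: rectangular prism
l = 14 cm, w = 3 cm, h = 10 cm
Formula: V = l * w * h
V = 14 * 3 * 10
V = 42 * 10
V = 420
420 cm^3


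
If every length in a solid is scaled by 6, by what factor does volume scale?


Linear scale factor k = 6
Rule: under a linear scaling by k, volumes scale by k^3.
k^3 = 6 * 6 * 6
k^3 = 36 * 6
k^3 = 216
Volume scales by a factor of 216.
216 (dimensionless)


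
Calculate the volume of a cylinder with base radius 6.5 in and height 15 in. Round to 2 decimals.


Shape: cylinder
Radius r = 6.5 in, Height h = 15 in
Formula: V = pi * r^2 * h
r^2 = 42.25
V = pi * 42.25 * 15
V = 633.75 * pi
V = 1990.98
1990.98 in^3


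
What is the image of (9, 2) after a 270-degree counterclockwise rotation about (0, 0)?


Transformation: rotation about the origin
Original point: (9, 2)
Rule for 270 deg counterclockwise: (x, y) -> (y, -x)
Apply: (9, 2) -> (2, -9)
(2, -9)


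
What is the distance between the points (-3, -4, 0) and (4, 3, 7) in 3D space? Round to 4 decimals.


3D distance between two points
P1 = (-3, -4, 0), P2 = (4, 3, 7)
Formula: d = sqrt((x2-x1)^2 + (y2-y1)^2 + (z2-z1)^2)
dx = 4 - -3 = 7
dy = 3 - -4 = 7
dz = 7 - 0 = 7
dx^2 + dy^2 + dz^2 = 49 + 49 + 49 = 147
d = sqrt(147)
d = 12.1244
12.1244 units


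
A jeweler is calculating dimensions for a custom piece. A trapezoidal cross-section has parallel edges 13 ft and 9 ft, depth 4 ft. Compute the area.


Shape: trapezoid
Parallel sides a = 13 ft, b = 9 ft; Height h = 4 ft
Formula: A = (a + b) * h / 2
a + b = 13 + 9 = 22
A = 22 * 4 / 2
A = 88 / 2
A = 44
44 ft^2


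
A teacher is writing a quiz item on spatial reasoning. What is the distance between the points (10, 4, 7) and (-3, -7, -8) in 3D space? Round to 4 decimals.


3D distance between two points
P1 = (10, 4, 7), P2 = (-3, -7, -8)
Formula: d = sqrt((x2-x1)^2 + (y2-y1)^2 + (z2-z1)^2)
dx = -3 - 10 = -13
dy = -7 - 4 = -11
dz = -8 - 7 = -15
dx^2 + dy^2 + dz^2 = 169 + 121 + 225 = 515
d = sqrt(515)
d = 22.6936
22.6936 units


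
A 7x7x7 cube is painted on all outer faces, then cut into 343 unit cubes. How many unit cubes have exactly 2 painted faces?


Large cube: 7 x 7 x 7, cut into unit cubes.
n = 7, so n - 2 = 5
Cubes with 2 painted faces lie along the edges, excluding corners.
A cube has 12 edges; each contributes (n - 2) = 5 such cubes.
Count = 12 * 5 = 60
60 unit cubes


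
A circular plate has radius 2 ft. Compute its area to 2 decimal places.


Shape: circle
Radius r = 2 ft
Formula: A = pi * r^2
r^2 = 2^2 = 4
A = pi * 4
A = 12.57
12.57 ft^2


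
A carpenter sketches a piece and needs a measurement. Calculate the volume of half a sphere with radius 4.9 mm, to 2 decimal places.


Shape: hemisphere (half of a sphere)
Radius r = 4.9 mm
Formula: V = (1/2) * (4/3) * pi * r^3 = (2/3) * pi * r^3
r^3 = 117.649
(2/3) * 117.649 = 78.432667
V = 78.432667 * pi
V = 246.4
246.4 mm^3


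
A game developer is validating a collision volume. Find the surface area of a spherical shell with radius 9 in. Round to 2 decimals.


Shape: sphere
Radius r = 9 in
Formula: SA = 4 * pi * r^2
r^2 = 81
SA = 4 * pi * 81
SA = 324 * pi
SA = 1017.88
1017.88 in^2


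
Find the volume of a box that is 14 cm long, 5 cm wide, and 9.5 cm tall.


Shape: rectangular prism
l = 14 cm, w = 5 cm, h = 9.5 cm
Formula: V = l * w * h
V = 14 * 5 * 9.5
V = 70 * 9.5
V = 665
665 cm^3


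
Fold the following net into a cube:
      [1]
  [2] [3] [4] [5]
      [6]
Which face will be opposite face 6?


Net: cross layout. Take square 3 as the base (bottom).
Fold the four squares in the horizontal row up around 3: 2 -> left, 4 -> right, 5 wraps to the top.
Fold 1 and 6 up from 3: 1 -> back, 6 -> front.
Opposite pairs are therefore: (1, 6), (2, 4), (3, 5).
Face 6 is opposite face 1.
face 1


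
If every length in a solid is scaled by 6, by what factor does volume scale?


Linear scale factor k = 6
Rule: under a linear scaling by k, volumes scale by k^3.
k^3 = 6 * 6 * 6
k^3 = 36 * 6
k^3 = 216
Volume scales by a factor of 216.
216 (dimensionless)


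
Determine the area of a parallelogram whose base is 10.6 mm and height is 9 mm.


Shape: parallelogram
Base b = 10.6 mm, Height h = 9 mm
Formula: A = b * h
A = 10.6 * 9
A = 95.4
95.4 mm^2


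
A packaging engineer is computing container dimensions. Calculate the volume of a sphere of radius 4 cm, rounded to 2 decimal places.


Shape: sphere
Radius r = 4 cm
Formula: V = (4/3) * pi * r^3
r^3 = 64
(4/3) * 64 = 85.333333
V = 85.333333 * pi
V = 268.08
268.08 cm^3


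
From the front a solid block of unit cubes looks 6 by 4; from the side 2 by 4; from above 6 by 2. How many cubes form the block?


Orthographic views of a solid rectangular block:
Front view 6 x 4 -> length = 6, height = 4
Side view 2 x 4 -> width = 2, height = 4 (consistent)
Top view 6 x 2 -> confirms length = 6, width = 2
The block is 6 x 2 x 4.
Total unit cubes = 6 * 2 * 4 = 48
48 unit cubes


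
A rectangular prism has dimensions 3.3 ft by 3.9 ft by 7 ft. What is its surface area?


Shape: rectangular prism
l = 3.3 ft, w = 3.9 ft, h = 7 ft
Formula: SA = 2(lw + lh + wh)
lw = 12.87, lh = 23.1, wh = 27.3
lw + lh + wh = 63.27
SA = 2 * 63.27
SA = 126.54
126.54 ft^2


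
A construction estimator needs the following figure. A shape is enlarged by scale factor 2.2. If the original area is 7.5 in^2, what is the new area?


Linear scale factor k = 2.2
Original area = 7.5 in^2
Rule: under a linear scaling by k, areas scale by k^2.
k^2 = 2.2^2 = 4.84
New area = 7.5 * 4.84
New area = 36.3
36.3 in^2


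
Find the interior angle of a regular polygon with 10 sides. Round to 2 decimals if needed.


Shape: regular decagon (10 sides)
Formula: interior angle = (n - 2) * 180 / n
(n - 2) = 8
(n - 2) * 180 = 1440
angle = 1440 / 10
angle = 144
144 degrees


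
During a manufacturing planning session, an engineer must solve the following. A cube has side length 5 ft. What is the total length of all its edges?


Shape: cube
Side s = 5 ft
A cube has 12 edges, all equal.
Formula: total edge length = 12 * s
Total = 12 * 5
Total = 60
60 ft


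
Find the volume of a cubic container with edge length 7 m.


Shape: cube
Side s = 7 m
Formula: V = s^3
V = 7 * 7 * 7
V = 49 * 7
V = 343
343 m^3


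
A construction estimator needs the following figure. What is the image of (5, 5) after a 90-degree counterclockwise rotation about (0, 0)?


Transformation: rotation about the origin
Original point: (5, 5)
Rule for 90 deg counterclockwise: (x, y) -> (-y, x)
Apply: (5, 5) -> (-5, 5)
(-5, 5)


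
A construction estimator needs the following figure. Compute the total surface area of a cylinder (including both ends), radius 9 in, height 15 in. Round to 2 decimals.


Shape: closed cylinder
Radius r = 9 in, Height h = 15 in
Formula: SA = 2*pi*r^2 + 2*pi*r*h = 2*pi*r*(r + h)
r + h = 24
2 * r * (r + h) = 2 * 9 * 24 = 432
SA = 432 * pi
SA = 1357.17
1357.17 in^2


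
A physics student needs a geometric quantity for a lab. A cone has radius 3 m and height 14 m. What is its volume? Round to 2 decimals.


Shape: cone
Radius r = 3 m, Height h = 14 m
Formula: V = (1/3) * pi * r^2 * h
r^2 = 9
pi * r^2 * h = pi * 9 * 14 = 126 * pi
V = 126 * pi / 3
V = 131.95
131.95 m^3


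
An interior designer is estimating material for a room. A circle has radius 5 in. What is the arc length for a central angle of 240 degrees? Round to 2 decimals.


Shape: circular arc
Radius r = 5 in, Angle = 240 degrees
Formula: L = (angle/360) * 2 * pi * r
2 * pi * r = 10 * pi
L = (240/360) * 10 * pi
L = 6.666667 * pi
L = 20.94
20.94 in


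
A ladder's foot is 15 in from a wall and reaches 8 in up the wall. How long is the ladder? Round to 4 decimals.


Shape: right triangle
Legs a = 15 in, b = 8 in
Formula: c = sqrt(a^2 + b^2)
a^2 = 225, b^2 = 64
a^2 + b^2 = 289
c = sqrt(289)
c = 17.0
17 in


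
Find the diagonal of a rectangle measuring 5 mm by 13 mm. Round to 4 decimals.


Shape: rectangle (diagonal via Pythagoras)
Sides: 5 mm and 13 mm
Formula: d = sqrt(l^2 + w^2)
l^2 = 25, w^2 = 169
l^2 + w^2 = 194
d = sqrt(194)
d = 13.9284
13.9284 mm


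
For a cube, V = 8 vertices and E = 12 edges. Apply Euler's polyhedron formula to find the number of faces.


Polyhedron: cube
Euler's formula for convex polyhedra: V - E + F = 2
Given: V = 8 vertices and E = 12 edges
Solve for F:
F = 2 + E - V = 2 + 12 - 8 = 6
6 faces


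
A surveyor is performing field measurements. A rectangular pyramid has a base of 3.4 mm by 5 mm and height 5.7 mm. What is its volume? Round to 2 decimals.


Shape: rectangular pyramid
Base: 3.4 mm x 5 mm, Height h = 5.7 mm
Formula: V = (1/3) * base_area * h
base_area = 3.4 * 5 = 17
base_area * h = 17 * 5.7 = 96.9
V = 96.9 / 3
V = 32.3
32.3 mm^3


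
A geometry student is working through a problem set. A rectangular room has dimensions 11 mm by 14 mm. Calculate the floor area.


Shape: rectangle
Length l = 11 mm, Width w = 14 mm
Formula: A = l * w
A = 11 * 14
A = 154
154 mm^2


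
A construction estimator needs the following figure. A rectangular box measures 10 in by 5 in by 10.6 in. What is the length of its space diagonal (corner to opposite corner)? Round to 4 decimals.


Shape: rectangular box (space diagonal)
l = 10 in, w = 5 in, h = 10.6 in
Visualize: the diagonal of the base, then a right triangle with that diagonal and the height.
Formula: d = sqrt(l^2 + w^2 + h^2)
l^2 + w^2 + h^2 = 100 + 25 + 112.36 = 237.36
d = sqrt(237.36)
d = 15.4065
15.4065 in


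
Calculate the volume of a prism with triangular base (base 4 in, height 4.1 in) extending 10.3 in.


Shape: triangular prism
Triangle base = 4 in, triangle height = 4.1 in, prism length L = 10.3 in
Formula: V = (1/2 * b * h_tri) * L
Cross-section area = 0.5 * 4 * 4.1 = 8.2
V = 8.2 * 10.3
V = 84.46
84.46 in^3


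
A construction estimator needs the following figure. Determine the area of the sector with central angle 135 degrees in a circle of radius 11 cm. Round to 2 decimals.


Shape: circular sector
Radius r = 11 cm, Angle = 135 degrees
Formula: A = (angle/360) * pi * r^2
r^2 = 121
Fraction of circle = 135/360
A = (135/360) * pi * 121
A = 45.375 * pi
A = 142.55
142.55 cm^2


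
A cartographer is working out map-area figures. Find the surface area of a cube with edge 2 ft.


Shape: cube
Side s = 2 ft
A cube has 6 square faces.
Formula: SA = 6 * s^2
s^2 = 4
SA = 6 * 4
SA = 24
24 ft^2


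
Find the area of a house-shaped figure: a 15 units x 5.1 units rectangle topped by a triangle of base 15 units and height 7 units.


Composite shape: rectangle + triangle
Rectangle area = 15 * 5.1 = 76.5
Triangle area = 0.5 * 15 * 7 = 52.5
Total = 76.5 + 52.5
Total = 129
129 units^2


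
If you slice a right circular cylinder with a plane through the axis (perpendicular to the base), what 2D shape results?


Solid: right circular cylinder
Cutting plane: through the axis (perpendicular to the base)
Visualize the intersection of the plane with the solid's surface.
The boundary of the cut region is a rectangle.
rectangle


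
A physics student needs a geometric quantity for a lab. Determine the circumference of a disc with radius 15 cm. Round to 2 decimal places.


Shape: circle
Radius r = 15 cm
Formula: C = 2 * pi * r
C = 2 * pi * 15
C = 30 * pi
C = 94.25
94.25 cm


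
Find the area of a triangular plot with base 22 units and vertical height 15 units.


Shape: triangle
Base b = 22 units, Height h = 15 units
Formula: A = (1/2) * b * h
A = 0.5 * 22 * 15
A = 0.5 * 330
A = 165
165 units^2


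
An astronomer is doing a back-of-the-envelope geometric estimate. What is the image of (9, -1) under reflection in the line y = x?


Transformation: reflection
Original point: (9, -1)
Rule for reflection over y = x: (x, y) -> (y, x)
Apply: (9, -1) -> (-1, 9)
(-1, 9)


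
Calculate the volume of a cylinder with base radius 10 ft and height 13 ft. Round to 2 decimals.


Shape: cylinder
Radius r = 10 ft, Height h = 13 ft
Formula: V = pi * r^2 * h
r^2 = 100
V = pi * 100 * 13
V = 1300 * pi
V = 4084.07
4084.07 ft^3


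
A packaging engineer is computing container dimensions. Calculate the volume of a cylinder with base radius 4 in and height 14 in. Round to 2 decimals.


Shape: cylinder
Radius r = 4 in, Height h = 14 in
Formula: V = pi * r^2 * h
r^2 = 16
V = pi * 16 * 14
V = 224 * pi
V = 703.72
703.72 in^3


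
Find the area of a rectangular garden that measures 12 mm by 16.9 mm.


Shape: rectangle
Length l = 12 mm, Width w = 16.9 mm
Formula: A = l * w
A = 12 * 16.9
A = 202.8
202.8 mm^2


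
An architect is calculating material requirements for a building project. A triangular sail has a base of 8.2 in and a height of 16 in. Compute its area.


Shape: triangle
Base b = 8.2 in, Height h = 16 in
Formula: A = (1/2) * b * h
A = 0.5 * 8.2 * 16
A = 0.5 * 131.2
A = 65.6
65.6 in^2


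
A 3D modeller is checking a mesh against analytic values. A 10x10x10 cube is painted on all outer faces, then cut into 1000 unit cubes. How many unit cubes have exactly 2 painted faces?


Large cube: 10 x 10 x 10, cut into unit cubes.
n = 10, so n - 2 = 8
Cubes with 2 painted faces lie along the edges, excluding corners.
A cube has 12 edges; each contributes (n - 2) = 8 such cubes.
Count = 12 * 8 = 96
96 unit cubes


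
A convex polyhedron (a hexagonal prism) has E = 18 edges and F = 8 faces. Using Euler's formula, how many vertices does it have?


Polyhedron: hexagonal prism
Euler's formula for convex polyhedra: V - E + F = 2
Given: E = 18 edges and F = 8 faces
Solve for V:
V = 2 + E - F = 2 + 18 - 8 = 12
12 vertices


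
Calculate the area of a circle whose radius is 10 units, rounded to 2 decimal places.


Shape: circle
Radius r = 10 units
Formula: A = pi * r^2
r^2 = 10^2 = 100
A = pi * 100
A = 314.16
314.16 units^2


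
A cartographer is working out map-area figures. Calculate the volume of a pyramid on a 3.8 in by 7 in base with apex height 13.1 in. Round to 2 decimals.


Shape: rectangular pyramid
Base: 3.8 in x 7 in, Height h = 13.1 in
Formula: V = (1/3) * base_area * h
base_area = 3.8 * 7 = 26.6
base_area * h = 26.6 * 13.1 = 348.46
V = 348.46 / 3
V = 116.15
116.15 in^3


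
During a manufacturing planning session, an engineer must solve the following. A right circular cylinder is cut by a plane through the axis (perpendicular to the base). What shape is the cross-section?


Solid: right circular cylinder
Cutting plane: through the axis (perpendicular to the base)
Visualize the intersection of the plane with the solid's surface.
The boundary of the cut region is a rectangle.
rectangle


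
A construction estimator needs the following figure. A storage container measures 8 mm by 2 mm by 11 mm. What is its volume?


Shape: rectangular prism
l = 8 mm, w = 2 mm, h = 11 mm
Formula: V = l * w * h
V = 8 * 2 * 11
V = 16 * 11
V = 176
176 mm^3


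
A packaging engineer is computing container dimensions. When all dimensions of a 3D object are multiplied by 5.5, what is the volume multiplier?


Linear scale factor k = 5.5
Rule: under a linear scaling by k, volumes scale by k^3.
k^3 = 5.5 * 5.5 * 5.5
k^3 = 30.25 * 5.5
k^3 = 166.375
Volume scales by a factor of 166.375.
166.375 (dimensionless)


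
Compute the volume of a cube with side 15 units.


Shape: cube
Side s = 15 units
Formula: V = s^3
V = 15 * 15 * 15
V = 225 * 15
V = 3375
3375 units^3


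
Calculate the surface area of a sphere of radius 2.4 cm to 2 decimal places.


Shape: sphere
Radius r = 2.4 cm
Formula: SA = 4 * pi * r^2
r^2 = 5.76
SA = 4 * pi * 5.76
SA = 23.04 * pi
SA = 72.38
72.38 cm^2


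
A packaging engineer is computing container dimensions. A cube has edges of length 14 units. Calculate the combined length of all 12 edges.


Shape: cube
Side s = 14 units
A cube has 12 edges, all equal.
Formula: total edge length = 12 * s
Total = 12 * 14
Total = 168
168 units


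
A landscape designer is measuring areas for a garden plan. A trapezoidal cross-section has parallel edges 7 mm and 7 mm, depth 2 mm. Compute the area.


Shape: trapezoid
Parallel sides a = 7 mm, b = 7 mm; Height h = 2 mm
Formula: A = (a + b) * h / 2
a + b = 7 + 7 = 14
A = 14 * 2 / 2
A = 28 / 2
A = 14
14 mm^2


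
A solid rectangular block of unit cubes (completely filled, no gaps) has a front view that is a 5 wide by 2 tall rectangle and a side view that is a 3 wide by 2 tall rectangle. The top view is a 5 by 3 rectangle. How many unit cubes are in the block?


Orthographic views of a solid rectangular block:
Front view 5 x 2 -> length = 5, height = 2
Side view 3 x 2 -> width = 3, height = 2 (consistent)
Top view 5 x 3 -> confirms length = 5, width = 3
The block is 5 x 3 x 2.
Total unit cubes = 5 * 3 * 2 = 30
30 unit cubes


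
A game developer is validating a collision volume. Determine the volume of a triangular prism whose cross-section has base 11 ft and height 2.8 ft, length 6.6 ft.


Shape: triangular prism
Triangle base = 11 ft, triangle height = 2.8 ft, prism length L = 6.6 ft
Formula: V = (1/2 * b * h_tri) * L
Cross-section area = 0.5 * 11 * 2.8 = 15.4
V = 15.4 * 6.6
V = 101.64
101.64 ft^3


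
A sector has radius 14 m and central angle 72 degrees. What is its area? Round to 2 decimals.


Shape: circular sector
Radius r = 14 m, Angle = 72 degrees
Formula: A = (angle/360) * pi * r^2
r^2 = 196
Fraction of circle = 72/360
A = (72/360) * pi * 196
A = 39.2 * pi
A = 123.15
123.15 m^2


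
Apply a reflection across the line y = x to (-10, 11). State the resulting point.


Transformation: reflection
Original point: (-10, 11)
Rule for reflection over y = x: (x, y) -> (y, x)
Apply: (-10, 11) -> (11, -10)
(11, -10)


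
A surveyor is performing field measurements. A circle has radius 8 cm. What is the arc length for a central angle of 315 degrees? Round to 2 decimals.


Shape: circular arc
Radius r = 8 cm, Angle = 315 degrees
Formula: L = (angle/360) * 2 * pi * r
2 * pi * r = 16 * pi
L = (315/360) * 16 * pi
L = 14 * pi
L = 43.98
43.98 cm


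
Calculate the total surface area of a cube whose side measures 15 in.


Shape: cube
Side s = 15 in
A cube has 6 square faces.
Formula: SA = 6 * s^2
s^2 = 225
SA = 6 * 225
SA = 1350
1350 in^2


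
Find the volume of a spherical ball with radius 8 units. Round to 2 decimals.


Shape: sphere
Radius r = 8 units
Formula: V = (4/3) * pi * r^3
r^3 = 512
(4/3) * 512 = 682.666667
V = 682.666667 * pi
V = 2144.66
2144.66 units^3


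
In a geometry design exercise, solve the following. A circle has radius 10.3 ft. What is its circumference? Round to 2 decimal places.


Shape: circle
Radius r = 10.3 ft
Formula: C = 2 * pi * r
C = 2 * pi * 10.3
C = 20.6 * pi
C = 64.72
64.72 ft


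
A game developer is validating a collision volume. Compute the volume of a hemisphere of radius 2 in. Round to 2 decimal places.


Shape: hemisphere (half of a sphere)
Radius r = 2 in
Formula: V = (1/2) * (4/3) * pi * r^3 = (2/3) * pi * r^3
r^3 = 8
(2/3) * 8 = 5.333333
V = 5.333333 * pi
V = 16.76
16.76 in^3


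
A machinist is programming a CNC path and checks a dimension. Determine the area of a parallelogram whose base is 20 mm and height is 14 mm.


Shape: parallelogram
Base b = 20 mm, Height h = 14 mm
Formula: A = b * h
A = 20 * 14
A = 280
280 mm^2


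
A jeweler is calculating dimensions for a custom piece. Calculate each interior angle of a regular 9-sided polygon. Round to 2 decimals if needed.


Shape: regular nonagon (9 sides)
Formula: interior angle = (n - 2) * 180 / n
(n - 2) = 7
(n - 2) * 180 = 1260
angle = 1260 / 9
angle = 140
140 degrees


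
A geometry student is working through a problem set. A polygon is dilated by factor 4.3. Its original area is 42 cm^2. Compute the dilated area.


Linear scale factor k = 4.3
Original area = 42 cm^2
Rule: under a linear scaling by k, areas scale by k^2.
k^2 = 4.3^2 = 18.49
New area = 42 * 18.49
New area = 776.58
776.58 cm^2


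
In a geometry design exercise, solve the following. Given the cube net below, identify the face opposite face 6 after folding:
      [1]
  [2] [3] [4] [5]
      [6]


Net: cross layout. Take square 3 as the base (bottom).
Fold the four squares in the horizontal row up around 3: 2 -> left, 4 -> right, 5 wraps to the top.
Fold 1 and 6 up from 3: 1 -> back, 6 -> front.
Opposite pairs are therefore: (1, 6), (2, 4), (3, 5).
Face 6 is opposite face 1.
face 1


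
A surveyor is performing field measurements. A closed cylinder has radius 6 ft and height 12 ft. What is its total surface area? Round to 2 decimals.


Shape: closed cylinder
Radius r = 6 ft, Height h = 12 ft
Formula: SA = 2*pi*r^2 + 2*pi*r*h = 2*pi*r*(r + h)
r + h = 18
2 * r * (r + h) = 2 * 6 * 18 = 216
SA = 216 * pi
SA = 678.58
678.58 ft^2


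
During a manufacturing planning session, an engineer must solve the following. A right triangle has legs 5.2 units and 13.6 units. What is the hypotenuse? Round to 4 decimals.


Shape: right triangle
Legs a = 5.2 units, b = 13.6 units
Formula: c = sqrt(a^2 + b^2)
a^2 = 27.04, b^2 = 184.96
a^2 + b^2 = 212
c = sqrt(212)
c = 14.5602
14.5602 units


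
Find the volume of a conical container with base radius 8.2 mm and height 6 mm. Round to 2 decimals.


Shape: cone
Radius r = 8.2 mm, Height h = 6 mm
Formula: V = (1/3) * pi * r^2 * h
r^2 = 67.24
pi * r^2 * h = pi * 67.24 * 6 = 403.44 * pi
V = 403.44 * pi / 3
V = 422.48
422.48 mm^3


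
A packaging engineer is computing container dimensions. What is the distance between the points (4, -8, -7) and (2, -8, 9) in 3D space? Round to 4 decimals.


3D distance between two points
P1 = (4, -8, -7), P2 = (2, -8, 9)
Formula: d = sqrt((x2-x1)^2 + (y2-y1)^2 + (z2-z1)^2)
dx = 2 - 4 = -2
dy = -8 - -8 = 0
dz = 9 - -7 = 16
dx^2 + dy^2 + dz^2 = 4 + 0 + 256 = 260
d = sqrt(260)
d = 16.1245
16.1245 units


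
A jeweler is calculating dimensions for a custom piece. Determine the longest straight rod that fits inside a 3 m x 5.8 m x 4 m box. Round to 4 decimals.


Shape: rectangular box (space diagonal)
l = 3 m, w = 5.8 m, h = 4 m
Visualize: the diagonal of the base, then a right triangle with that diagonal and the height.
Formula: d = sqrt(l^2 + w^2 + h^2)
l^2 + w^2 + h^2 = 9 + 33.64 + 16 = 58.64
d = sqrt(58.64)
d = 7.6577
7.6577 m


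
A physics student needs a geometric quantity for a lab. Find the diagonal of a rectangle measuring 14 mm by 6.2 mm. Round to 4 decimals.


Shape: rectangle (diagonal via Pythagoras)
Sides: 14 mm and 6.2 mm
Formula: d = sqrt(l^2 + w^2)
l^2 = 196, w^2 = 38.44
l^2 + w^2 = 234.44
d = sqrt(234.44)
d = 15.3114
15.3114 mm


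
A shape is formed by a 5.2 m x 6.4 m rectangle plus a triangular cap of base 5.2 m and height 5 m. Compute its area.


Composite shape: rectangle + triangle
Rectangle area = 5.2 * 6.4 = 33.28
Triangle area = 0.5 * 5.2 * 5 = 13
Total = 33.28 + 13
Total = 46.28
46.28 m^2


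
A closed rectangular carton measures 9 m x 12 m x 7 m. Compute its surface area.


Shape: rectangular prism
l = 9 m, w = 12 m, h = 7 m
Formula: SA = 2(lw + lh + wh)
lw = 108, lh = 63, wh = 84
lw + lh + wh = 255
SA = 2 * 255
SA = 510
510 m^2


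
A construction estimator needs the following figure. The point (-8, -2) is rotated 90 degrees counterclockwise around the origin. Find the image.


Transformation: rotation about the origin
Original point: (-8, -2)
Rule for 90 deg counterclockwise: (x, y) -> (-y, x)
Apply: (-8, -2) -> (2, -8)
(2, -8)


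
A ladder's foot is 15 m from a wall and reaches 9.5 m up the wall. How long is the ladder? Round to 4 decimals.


Shape: right triangle
Legs a = 15 m, b = 9.5 m
Formula: c = sqrt(a^2 + b^2)
a^2 = 225, b^2 = 90.25
a^2 + b^2 = 315.25
c = sqrt(315.25)
c = 17.7553
17.7553 m


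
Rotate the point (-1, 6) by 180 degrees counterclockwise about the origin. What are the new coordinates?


Transformation: rotation about the origin
Original point: (-1, 6)
Rule for 180 deg: (x, y) -> (-x, -y)
Apply: (-1, 6) -> (1, -6)
(1, -6)


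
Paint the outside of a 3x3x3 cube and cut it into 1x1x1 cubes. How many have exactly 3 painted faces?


Large cube: 3 x 3 x 3, cut into unit cubes.
Cubes with 3 painted faces are at the corners. A cube always has 8 corners.
Count = 8
8 unit cubes


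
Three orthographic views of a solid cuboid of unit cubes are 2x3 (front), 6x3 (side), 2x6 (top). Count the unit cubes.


Orthographic views of a solid rectangular block:
Front view 2 x 3 -> length = 2, height = 3
Side view 6 x 3 -> width = 6, height = 3 (consistent)
Top view 2 x 6 -> confirms length = 2, width = 6
The block is 2 x 6 x 3.
Total unit cubes = 2 * 6 * 3 = 36
36 unit cubes


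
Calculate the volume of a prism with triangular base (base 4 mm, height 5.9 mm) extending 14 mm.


Shape: triangular prism
Triangle base = 4 mm, triangle height = 5.9 mm, prism length L = 14 mm
Formula: V = (1/2 * b * h_tri) * L
Cross-section area = 0.5 * 4 * 5.9 = 11.8
V = 11.8 * 14
V = 165.2
165.2 mm^3


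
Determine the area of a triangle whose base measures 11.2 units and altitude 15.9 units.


Shape: triangle
Base b = 11.2 units, Height h = 15.9 units
Formula: A = (1/2) * b * h
A = 0.5 * 11.2 * 15.9
A = 0.5 * 178.08
A = 89.04
89.04 units^2


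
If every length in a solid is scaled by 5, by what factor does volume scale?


Linear scale factor k = 5
Rule: under a linear scaling by k, volumes scale by k^3.
k^3 = 5 * 5 * 5
k^3 = 25 * 5
k^3 = 125
Volume scales by a factor of 125.
125 (dimensionless)


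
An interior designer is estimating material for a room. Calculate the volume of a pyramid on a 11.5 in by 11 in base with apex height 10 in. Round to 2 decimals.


Shape: rectangular pyramid
Base: 11.5 in x 11 in, Height h = 10 in
Formula: V = (1/3) * base_area * h
base_area = 11.5 * 11 = 126.5
base_area * h = 126.5 * 10 = 1265
V = 1265 / 3
V = 421.67
421.67 in^3


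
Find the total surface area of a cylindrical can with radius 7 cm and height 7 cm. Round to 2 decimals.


Shape: closed cylinder
Radius r = 7 cm, Height h = 7 cm
Formula: SA = 2*pi*r^2 + 2*pi*r*h = 2*pi*r*(r + h)
r + h = 14
2 * r * (r + h) = 2 * 7 * 14 = 196
SA = 196 * pi
SA = 615.75
615.75 cm^2


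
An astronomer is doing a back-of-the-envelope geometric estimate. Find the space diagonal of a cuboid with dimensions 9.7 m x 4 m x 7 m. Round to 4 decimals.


Shape: rectangular box (space diagonal)
l = 9.7 m, w = 4 m, h = 7 m
Visualize: the diagonal of the base, then a right triangle with that diagonal and the height.
Formula: d = sqrt(l^2 + w^2 + h^2)
l^2 + w^2 + h^2 = 94.09 + 16 + 49 = 159.09
d = sqrt(159.09)
d = 12.6131
12.6131 m


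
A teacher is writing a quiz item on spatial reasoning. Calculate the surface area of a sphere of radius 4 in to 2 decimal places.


Shape: sphere
Radius r = 4 in
Formula: SA = 4 * pi * r^2
r^2 = 16
SA = 4 * pi * 16
SA = 64 * pi
SA = 201.06
201.06 in^2


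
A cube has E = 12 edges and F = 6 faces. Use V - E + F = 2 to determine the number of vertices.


Polyhedron: cube
Euler's formula for convex polyhedra: V - E + F = 2
Given: E = 12 edges and F = 6 faces
Solve for V:
V = 2 + E - F = 2 + 12 - 6 = 8
8 vertices


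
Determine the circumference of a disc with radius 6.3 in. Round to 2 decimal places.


Shape: circle
Radius r = 6.3 in
Formula: C = 2 * pi * r
C = 2 * pi * 6.3
C = 12.6 * pi
C = 39.58
39.58 in


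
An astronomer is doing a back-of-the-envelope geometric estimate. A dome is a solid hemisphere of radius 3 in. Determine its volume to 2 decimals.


Shape: hemisphere (half of a sphere)
Radius r = 3 in
Formula: V = (1/2) * (4/3) * pi * r^3 = (2/3) * pi * r^3
r^3 = 27
(2/3) * 27 = 18
V = 18 * pi
V = 56.55
56.55 in^3


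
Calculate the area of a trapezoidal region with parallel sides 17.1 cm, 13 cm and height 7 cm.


Shape: trapezoid
Parallel sides a = 17.1 cm, b = 13 cm; Height h = 7 cm
Formula: A = (a + b) * h / 2
a + b = 17.1 + 13 = 30.1
A = 30.1 * 7 / 2
A = 210.7 / 2
A = 105.35
105.35 cm^2


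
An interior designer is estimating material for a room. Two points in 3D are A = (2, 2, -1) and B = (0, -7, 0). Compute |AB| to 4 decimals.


3D distance between two points
P1 = (2, 2, -1), P2 = (0, -7, 0)
Formula: d = sqrt((x2-x1)^2 + (y2-y1)^2 + (z2-z1)^2)
dx = 0 - 2 = -2
dy = -7 - 2 = -9
dz = 0 - -1 = 1
dx^2 + dy^2 + dz^2 = 4 + 81 + 1 = 86
d = sqrt(86)
d = 9.2736
9.2736 units


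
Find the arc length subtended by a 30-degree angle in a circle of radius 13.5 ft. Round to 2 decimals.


Shape: circular arc
Radius r = 13.5 ft, Angle = 30 degrees
Formula: L = (angle/360) * 2 * pi * r
2 * pi * r = 27 * pi
L = (30/360) * 27 * pi
L = 2.25 * pi
L = 7.07
7.07 ft


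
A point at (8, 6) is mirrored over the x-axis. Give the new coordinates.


Transformation: reflection
Original point: (8, 6)
Rule for reflection over the x-axis: (x, y) -> (x, -y)
Apply: (8, 6) -> (8, -6)
(8, -6)


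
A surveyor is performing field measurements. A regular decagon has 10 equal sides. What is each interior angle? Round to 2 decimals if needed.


Shape: regular decagon (10 sides)
Formula: interior angle = (n - 2) * 180 / n
(n - 2) = 8
(n - 2) * 180 = 1440
angle = 1440 / 10
angle = 144
144 degrees


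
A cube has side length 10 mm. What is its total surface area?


Shape: cube
Side s = 10 mm
A cube has 6 square faces.
Formula: SA = 6 * s^2
s^2 = 100
SA = 6 * 100
SA = 600
600 mm^2


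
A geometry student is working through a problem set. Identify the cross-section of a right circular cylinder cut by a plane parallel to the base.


Solid: right circular cylinder
Cutting plane: parallel to the base
Visualize the intersection of the plane with the solid's surface.
The boundary of the cut region is a circle.
circle


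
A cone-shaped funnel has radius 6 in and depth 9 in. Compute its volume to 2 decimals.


Shape: cone
Radius r = 6 in, Height h = 9 in
Formula: V = (1/3) * pi * r^2 * h
r^2 = 36
pi * r^2 * h = pi * 36 * 9 = 324 * pi
V = 324 * pi / 3
V = 339.29
339.29 in^3


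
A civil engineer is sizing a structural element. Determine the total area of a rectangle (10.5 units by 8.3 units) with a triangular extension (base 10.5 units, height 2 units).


Composite shape: rectangle + triangle
Rectangle area = 10.5 * 8.3 = 87.15
Triangle area = 0.5 * 10.5 * 2 = 10.5
Total = 87.15 + 10.5
Total = 97.65
97.65 units^2


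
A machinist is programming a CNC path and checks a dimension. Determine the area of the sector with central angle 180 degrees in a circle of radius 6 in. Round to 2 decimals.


Shape: circular sector
Radius r = 6 in, Angle = 180 degrees
Formula: A = (angle/360) * pi * r^2
r^2 = 36
Fraction of circle = 180/360
A = (180/360) * pi * 36
A = 18 * pi
A = 56.55
56.55 in^2


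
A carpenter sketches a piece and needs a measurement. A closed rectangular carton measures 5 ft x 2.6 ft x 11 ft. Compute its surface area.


Shape: rectangular prism
l = 5 ft, w = 2.6 ft, h = 11 ft
Formula: SA = 2(lw + lh + wh)
lw = 13, lh = 55, wh = 28.6
lw + lh + wh = 96.6
SA = 2 * 96.6
SA = 193.2
193.2 ft^2


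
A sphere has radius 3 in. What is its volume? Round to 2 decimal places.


Shape: sphere
Radius r = 3 in
Formula: V = (4/3) * pi * r^3
r^3 = 27
(4/3) * 27 = 36
V = 36 * pi
V = 113.1
113.1 in^3


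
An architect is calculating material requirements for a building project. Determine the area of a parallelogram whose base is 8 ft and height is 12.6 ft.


Shape: parallelogram
Base b = 8 ft, Height h = 12.6 ft
Formula: A = b * h
A = 8 * 12.6
A = 100.8
100.8 ft^2


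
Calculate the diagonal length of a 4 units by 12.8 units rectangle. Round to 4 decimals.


Shape: rectangle (diagonal via Pythagoras)
Sides: 4 units and 12.8 units
Formula: d = sqrt(l^2 + w^2)
l^2 = 16, w^2 = 163.84
l^2 + w^2 = 179.84
d = sqrt(179.84)
d = 13.4104
13.4104 units


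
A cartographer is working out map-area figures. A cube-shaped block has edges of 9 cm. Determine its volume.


Shape: cube
Side s = 9 cm
Formula: V = s^3
V = 9 * 9 * 9
V = 81 * 9
V = 729
729 cm^3


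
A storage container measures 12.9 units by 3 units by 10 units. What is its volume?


Shape: rectangular prism
l = 12.9 units, w = 3 units, h = 10 units
Formula: V = l * w * h
V = 12.9 * 3 * 10
V = 38.7 * 10
V = 387
387 units^3


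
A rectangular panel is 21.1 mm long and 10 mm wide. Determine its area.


Shape: rectangle
Length l = 21.1 mm, Width w = 10 mm
Formula: A = l * w
A = 21.1 * 10
A = 211
211 mm^2


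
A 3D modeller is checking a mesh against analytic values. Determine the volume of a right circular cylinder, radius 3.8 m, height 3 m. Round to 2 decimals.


Shape: cylinder
Radius r = 3.8 m, Height h = 3 m
Formula: V = pi * r^2 * h
r^2 = 14.44
V = pi * 14.44 * 3
V = 43.32 * pi
V = 136.09
136.09 m^3


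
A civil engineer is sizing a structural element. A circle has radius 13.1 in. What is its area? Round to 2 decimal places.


Shape: circle
Radius r = 13.1 in
Formula: A = pi * r^2
r^2 = 13.1^2 = 171.61
A = pi * 171.61
A = 539.13
539.13 in^2


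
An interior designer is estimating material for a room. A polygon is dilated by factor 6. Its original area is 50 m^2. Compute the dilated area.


Linear scale factor k = 6
Original area = 50 m^2
Rule: under a linear scaling by k, areas scale by k^2.
k^2 = 6^2 = 36
New area = 50 * 36
New area = 1800
1800 m^2


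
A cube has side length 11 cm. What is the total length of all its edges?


Shape: cube
Side s = 11 cm
A cube has 12 edges, all equal.
Formula: total edge length = 12 * s
Total = 12 * 11
Total = 132
132 cm


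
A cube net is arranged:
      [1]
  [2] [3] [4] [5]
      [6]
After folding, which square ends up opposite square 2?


Net: cross layout. Take square 3 as the base (bottom).
Fold the four squares in the horizontal row up around 3: 2 -> left, 4 -> right, 5 wraps to the top.
Fold 1 and 6 up from 3: 1 -> back, 6 -> front.
Opposite pairs are therefore: (1, 6), (2, 4), (3, 5).
Face 2 is opposite face 4.
face 4


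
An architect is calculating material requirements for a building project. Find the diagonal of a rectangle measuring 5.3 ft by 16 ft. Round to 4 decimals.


Shape: rectangle (diagonal via Pythagoras)
Sides: 5.3 ft and 16 ft
Formula: d = sqrt(l^2 + w^2)
l^2 = 28.09, w^2 = 256
l^2 + w^2 = 284.09
d = sqrt(284.09)
d = 16.855
16.855 ft


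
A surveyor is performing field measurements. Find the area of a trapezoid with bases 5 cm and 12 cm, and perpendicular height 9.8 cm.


Shape: trapezoid
Parallel sides a = 5 cm, b = 12 cm; Height h = 9.8 cm
Formula: A = (a + b) * h / 2
a + b = 5 + 12 = 17
A = 17 * 9.8 / 2
A = 166.6 / 2
A = 83.3
83.3 cm^2


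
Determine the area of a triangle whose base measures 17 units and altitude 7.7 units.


Shape: triangle
Base b = 17 units, Height h = 7.7 units
Formula: A = (1/2) * b * h
A = 0.5 * 17 * 7.7
A = 0.5 * 130.9
A = 65.45
65.45 units^2


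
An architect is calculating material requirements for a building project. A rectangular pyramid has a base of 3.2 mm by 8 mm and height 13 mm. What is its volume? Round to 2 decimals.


Shape: rectangular pyramid
Base: 3.2 mm x 8 mm, Height h = 13 mm
Formula: V = (1/3) * base_area * h
base_area = 3.2 * 8 = 25.6
base_area * h = 25.6 * 13 = 332.8
V = 332.8 / 3
V = 110.93
110.93 mm^3


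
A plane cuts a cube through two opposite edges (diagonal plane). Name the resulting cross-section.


Solid: cube
Cutting plane: through two opposite edges (diagonal plane)
Visualize the intersection of the plane with the solid's surface.
The boundary of the cut region is a rectangle.
rectangle


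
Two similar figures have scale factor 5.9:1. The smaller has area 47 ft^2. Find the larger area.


Linear scale factor k = 5.9
Original area = 47 ft^2
Rule: under a linear scaling by k, areas scale by k^2.
k^2 = 5.9^2 = 34.81
New area = 47 * 34.81
New area = 1636.07
1636.07 ft^2


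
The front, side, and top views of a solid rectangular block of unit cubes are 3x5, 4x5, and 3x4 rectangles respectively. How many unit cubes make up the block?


Orthographic views of a solid rectangular block:
Front view 3 x 5 -> length = 3, height = 5
Side view 4 x 5 -> width = 4, height = 5 (consistent)
Top view 3 x 4 -> confirms length = 3, width = 4
The block is 3 x 4 x 5.
Total unit cubes = 3 * 4 * 5 = 60
60 unit cubes


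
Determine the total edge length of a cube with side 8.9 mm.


Shape: cube
Side s = 8.9 mm
A cube has 12 edges, all equal.
Formula: total edge length = 12 * s
Total = 12 * 8.9
Total = 106.8
106.8 mm


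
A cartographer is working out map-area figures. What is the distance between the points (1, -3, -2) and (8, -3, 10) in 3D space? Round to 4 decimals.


3D distance between two points
P1 = (1, -3, -2), P2 = (8, -3, 10)
Formula: d = sqrt((x2-x1)^2 + (y2-y1)^2 + (z2-z1)^2)
dx = 8 - 1 = 7
dy = -3 - -3 = 0
dz = 10 - -2 = 12
dx^2 + dy^2 + dz^2 = 49 + 0 + 144 = 193
d = sqrt(193)
d = 13.8924
13.8924 units
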